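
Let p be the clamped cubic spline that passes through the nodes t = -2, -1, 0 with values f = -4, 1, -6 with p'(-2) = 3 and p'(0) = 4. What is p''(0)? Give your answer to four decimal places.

51.5000

Write M_i for p''(x_i). With h_i = 1, 1 and divided differences Δ_i = 5, -7, the continuity of p' gives the tridiagonal system
  1·M_0 + 4·M_1 + 1·M_2 = 6(Δ_1 - Δ_0) = -72
Clamped end conditions give two more equations: 2h_0·M_0 + h_0·M_1 = 6(Δ_0 - p'(-2)) = 12 and h_1·M_1 + 2h_1·M_2 = 6(p'(0) - Δ_1) = 66.
Solving the tridiagonal system: M_0 = 49/2, M_1 = -37, M_2 = 103/2.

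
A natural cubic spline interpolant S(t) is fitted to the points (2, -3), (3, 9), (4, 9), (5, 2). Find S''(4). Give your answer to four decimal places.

Let M_i = S''(x_i). Step sizes h_i = 1, 1, 1; slopes of the chords Δ_i = (y_(i+1) - y_i)/h_i = 12, 0, -7.
  1·M_0 + 4·M_1 + 1·M_2 = 6(Δ_1 - Δ_0) = -72
  1·M_1 + 4·M_2 + 1·M_3 = 6(Δ_2 - Δ_1) = -42
Natural end conditions: M_0 = M_3 = 0.
Forward elimination and back-substitution give M_0 = 0, M_1 = -82/5, M_2 = -32/5, M_3 = 0.

-6.4000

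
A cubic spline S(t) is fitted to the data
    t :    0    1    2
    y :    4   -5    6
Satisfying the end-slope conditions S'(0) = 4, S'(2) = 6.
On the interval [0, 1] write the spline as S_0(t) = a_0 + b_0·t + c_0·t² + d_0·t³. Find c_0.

-34

Write m_i for S''(x_i). With h_i = 1, 1 and divided differences Δ_i = -9, 11, the continuity of S' gives the tridiagonal system
  1·m_0 + 4·m_1 + 1·m_2 = 6(Δ_1 - Δ_0) = 120
Clamped end conditions give two more equations: 2h_0·m_0 + h_0·m_1 = 6(Δ_0 - S'(0)) = -78 and h_1·m_1 + 2h_1·m_2 = 6(S'(2) - Δ_1) = -30.
Solving the tridiagonal system: m_0 = -68, m_1 = 58, m_2 = -44.
On [0, 1], with S_0(t) = a_0 + b_0·t + c_0·t² + d_0·t³: c_0 = m_0/2 = -34, d_0 = (m_1 - m_0)/(6h_0) = 21, b_0 = Δ_0 - h_0(2m_0 + m_1)/6 = 4.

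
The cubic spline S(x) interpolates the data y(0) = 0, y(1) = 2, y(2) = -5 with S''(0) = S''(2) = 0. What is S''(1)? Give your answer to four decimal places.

-13.5000

Put m_i = S'' at the i-th knot. Here h = (1, 1) and Δ = (2, -7), so the interior equations h_(i-1)·m_(i-1) + 2(h_(i-1)+h_i)·m_i + h_i·m_(i+1) = 6(Δ_i − Δ_(i-1)) read
  1·m_0 + 4·m_1 + 1·m_2 = 6(Δ_1 - Δ_0) = -54
Natural end conditions: m_0 = m_2 = 0.
Forward elimination and back-substitution give m_0 = 0, m_1 = -27/2, m_2 = 0.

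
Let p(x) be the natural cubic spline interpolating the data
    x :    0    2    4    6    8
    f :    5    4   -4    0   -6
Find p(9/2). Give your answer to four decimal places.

-3.6655

Put m_i = p'' at the i-th knot. Here h = (2, 2, 2, 2) and Δ = (-1/2, -4, 2, -3), so the interior equations h_(i-1)·m_(i-1) + 2(h_(i-1)+h_i)·m_i + h_i·m_(i+1) = 6(Δ_i − Δ_(i-1)) read
  2·m_0 + 8·m_1 + 2·m_2 = 6(Δ_1 - Δ_0) = -21
  2·m_1 + 8·m_2 + 2·m_3 = 6(Δ_2 - Δ_1) = 36
  2·m_2 + 8·m_3 + 2·m_4 = 6(Δ_3 - Δ_2) = -30
Natural end conditions: m_0 = m_4 = 0.
Solving: m_0 = 0, m_1 = -489/112, m_2 = 195/28, m_3 = -615/112, m_4 = 0.
On [4, 6], p(x) = -4 - 13/16·(x - 4) + 195/56·(x - 4)² - 465/448·(x - 4)³.
With (x - 4) = 1/2: p(9/2) = -13137/3584.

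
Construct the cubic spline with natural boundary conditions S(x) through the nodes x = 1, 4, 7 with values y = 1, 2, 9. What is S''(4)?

Write σ_i for S''(x_i). With h_i = 3, 3 and divided differences Δ_i = 1/3, 7/3, the continuity of S' gives the tridiagonal system
  3·σ_0 + 12·σ_1 + 3·σ_2 = 6(Δ_1 - Δ_0) = 12
Natural end conditions: σ_0 = σ_2 = 0.
Hence σ_0 = 0, σ_1 = 1, σ_2 = 0.

1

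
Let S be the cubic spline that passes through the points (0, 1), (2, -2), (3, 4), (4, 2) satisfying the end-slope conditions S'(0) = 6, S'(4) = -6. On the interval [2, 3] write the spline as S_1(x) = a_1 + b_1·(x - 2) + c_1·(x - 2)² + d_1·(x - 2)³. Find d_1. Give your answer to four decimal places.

Write σ_i for S''(x_i). With h_i = 2, 1, 1 and divided differences Δ_i = -3/2, 6, -2, the continuity of S' gives the tridiagonal system
  2·σ_0 + 6·σ_1 + 1·σ_2 = 6(Δ_1 - Δ_0) = 45
  1·σ_1 + 4·σ_2 + 1·σ_3 = 6(Δ_2 - Δ_1) = -48
Clamped end conditions give two more equations: 2h_0·σ_0 + h_0·σ_1 = 6(Δ_0 - S'(0)) = -45 and h_2·σ_2 + 2h_2·σ_3 = 6(S'(4) - Δ_2) = -24.
Forward elimination and back-substitution give σ_0 = -39/2, σ_1 = 33/2, σ_2 = -15, σ_3 = -9/2.
On [2, 3], with S_1(x) = a_1 + b_1·(x - 2) + c_1·(x - 2)² + d_1·(x - 2)³: c_1 = σ_1/2 = 33/4, d_1 = (σ_2 - σ_1)/(6h_1) = -21/4, b_1 = Δ_1 - h_1(2σ_1 + σ_2)/6 = 3.

-5.2500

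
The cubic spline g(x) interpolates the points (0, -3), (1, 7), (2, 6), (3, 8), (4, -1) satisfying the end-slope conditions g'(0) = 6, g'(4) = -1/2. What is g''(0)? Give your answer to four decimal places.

25.9107

With σ_i denoting the second derivative at x_i, h_i = 1, 1, 1, 1, and Δ_i = (y_(i+1) − y_i)/h_i = 10, -1, 2, -9:
  1·σ_0 + 4·σ_1 + 1·σ_2 = 6(Δ_1 - Δ_0) = -66
  1·σ_1 + 4·σ_2 + 1·σ_3 = 6(Δ_2 - Δ_1) = 18
  1·σ_2 + 4·σ_3 + 1·σ_4 = 6(Δ_3 - Δ_2) = -66
Clamped end conditions give two more equations: 2h_0·σ_0 + h_0·σ_1 = 6(Δ_0 - g'(0)) = 24 and h_3·σ_3 + 2h_3·σ_4 = 6(g'(4) - Δ_3) = 51.
Solving the tridiagonal system: σ_0 = 1451/56, σ_1 = -779/28, σ_2 = 155/8, σ_3 = -887/28, σ_4 = 2315/56.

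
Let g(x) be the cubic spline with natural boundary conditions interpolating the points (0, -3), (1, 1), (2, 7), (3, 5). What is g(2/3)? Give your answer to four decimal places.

-0.7284

With M_i denoting the second derivative at x_i, h_i = 1, 1, 1, and Δ_i = (y_(i+1) − y_i)/h_i = 4, 6, -2:
  1·M_0 + 4·M_1 + 1·M_2 = 6(Δ_1 - Δ_0) = 12
  1·M_1 + 4·M_2 + 1·M_3 = 6(Δ_2 - Δ_1) = -48
Natural end conditions: M_0 = M_3 = 0.
Solving: M_0 = 0, M_1 = 32/5, M_2 = -68/5, M_3 = 0.
On [0, 1], g(x) = -3 + 44/15·x + 0·x² + 16/15·x³.
With x = 2/3: g(2/3) = -59/81.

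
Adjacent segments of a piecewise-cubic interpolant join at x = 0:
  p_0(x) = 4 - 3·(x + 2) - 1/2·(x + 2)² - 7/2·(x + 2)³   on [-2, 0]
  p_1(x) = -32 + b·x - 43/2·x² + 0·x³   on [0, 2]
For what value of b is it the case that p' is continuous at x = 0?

p_0'(x) = -3 - 1·(x + 2) - 21/2·(x + 2)², so p_0'(0) = -47. On the right, p_1'(0) = b, so b = -47.

-47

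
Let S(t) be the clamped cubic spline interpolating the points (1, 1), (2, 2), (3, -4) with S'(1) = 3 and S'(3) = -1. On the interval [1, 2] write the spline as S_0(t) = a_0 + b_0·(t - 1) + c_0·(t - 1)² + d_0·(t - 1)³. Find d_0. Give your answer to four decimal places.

-3.2500

With M_i denoting the second derivative at x_i, h_i = 1, 1, and Δ_i = (y_(i+1) − y_i)/h_i = 1, -6:
  1·M_0 + 4·M_1 + 1·M_2 = 6(Δ_1 - Δ_0) = -42
Clamped end conditions give two more equations: 2h_0·M_0 + h_0·M_1 = 6(Δ_0 - S'(1)) = -12 and h_1·M_1 + 2h_1·M_2 = 6(S'(3) - Δ_1) = 30.
Hence M_0 = 5/2, M_1 = -17, M_2 = 47/2.
On [1, 2], with S_0(t) = a_0 + b_0·(t - 1) + c_0·(t - 1)² + d_0·(t - 1)³: c_0 = M_0/2 = 5/4, d_0 = (M_1 - M_0)/(6h_0) = -13/4, b_0 = Δ_0 - h_0(2M_0 + M_1)/6 = 3.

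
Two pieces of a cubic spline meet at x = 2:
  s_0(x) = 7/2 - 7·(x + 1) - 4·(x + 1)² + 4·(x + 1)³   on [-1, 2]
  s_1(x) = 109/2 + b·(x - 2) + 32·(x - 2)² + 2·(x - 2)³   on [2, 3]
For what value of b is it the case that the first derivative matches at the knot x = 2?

s_0'(x) = -7 - 8·(x + 1) + 12·(x + 1)², so s_0'(2) = 77. On the right, s_1'(2) = b, so b = 77.

77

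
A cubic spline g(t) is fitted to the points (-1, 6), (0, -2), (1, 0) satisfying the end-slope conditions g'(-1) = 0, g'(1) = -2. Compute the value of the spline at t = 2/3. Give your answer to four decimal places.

-0.5185

With M_i denoting the second derivative at x_i, h_i = 1, 1, and Δ_i = (y_(i+1) − y_i)/h_i = -8, 2:
  1·M_0 + 4·M_1 + 1·M_2 = 6(Δ_1 - Δ_0) = 60
Clamped end conditions give two more equations: 2h_0·M_0 + h_0·M_1 = 6(Δ_0 - g'(-1)) = -48 and h_1·M_1 + 2h_1·M_2 = 6(g'(1) - Δ_1) = -24.
Solving the tridiagonal system: M_0 = -40, M_1 = 32, M_2 = -28.
On [0, 1], g(t) = -2 - 4·t + 16·t² - 10·t³.
With t = 2/3: g(2/3) = -14/27.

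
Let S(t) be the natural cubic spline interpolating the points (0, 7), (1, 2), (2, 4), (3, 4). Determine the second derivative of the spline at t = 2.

Write m_i for S''(x_i). With h_i = 1, 1, 1 and divided differences Δ_i = -5, 2, 0, the continuity of S' gives the tridiagonal system
  1·m_0 + 4·m_1 + 1·m_2 = 6(Δ_1 - Δ_0) = 42
  1·m_1 + 4·m_2 + 1·m_3 = 6(Δ_2 - Δ_1) = -12
Natural end conditions: m_0 = m_3 = 0.
Solving the tridiagonal system: m_0 = 0, m_1 = 12, m_2 = -6, m_3 = 0.

-6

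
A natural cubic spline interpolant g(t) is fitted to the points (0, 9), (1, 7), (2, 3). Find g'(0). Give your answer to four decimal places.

Put M_i = g'' at the i-th knot. Here h = (1, 1) and Δ = (-2, -4), so the interior equations h_(i-1)·M_(i-1) + 2(h_(i-1)+h_i)·M_i + h_i·M_(i+1) = 6(Δ_i − Δ_(i-1)) read
  1·M_0 + 4·M_1 + 1·M_2 = 6(Δ_1 - Δ_0) = -12
Natural end conditions: M_0 = M_2 = 0.
Solving: M_0 = 0, M_1 = -3, M_2 = 0.
On [0, 1], g'(t) = b_0 + 2c_0·t + 3d_0·t² with b_0 = Δ_0 - h_0(2M_0 + M_1)/6 = -3/2, c_0 = M_0/2 = 0, d_0 = (M_1 - M_0)/(6h_0) = -1/2. So g'(0) = -3/2.

-1.5000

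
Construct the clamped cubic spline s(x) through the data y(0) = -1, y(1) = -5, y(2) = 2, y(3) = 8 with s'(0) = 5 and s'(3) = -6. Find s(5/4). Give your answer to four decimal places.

Let M_i = s''(x_i). Step sizes h_i = 1, 1, 1; slopes of the chords Δ_i = (y_(i+1) - y_i)/h_i = -4, 7, 6.
  1·M_0 + 4·M_1 + 1·M_2 = 6(Δ_1 - Δ_0) = 66
  1·M_1 + 4·M_2 + 1·M_3 = 6(Δ_2 - Δ_1) = -6
Clamped end conditions give two more equations: 2h_0·M_0 + h_0·M_1 = 6(Δ_0 - s'(0)) = -54 and h_2·M_2 + 2h_2·M_3 = 6(s'(3) - Δ_2) = -72.
Forward elimination and back-substitution give M_0 = -602/15, M_1 = 394/15, M_2 = 16/15, M_3 = -548/15.
On [1, 2], s(x) = -5 - 29/15·(x - 1) + 197/15·(x - 1)² - 21/5·(x - 1)³.
With (x - 1) = 1/4: s(5/4) = -1513/320.

-4.7281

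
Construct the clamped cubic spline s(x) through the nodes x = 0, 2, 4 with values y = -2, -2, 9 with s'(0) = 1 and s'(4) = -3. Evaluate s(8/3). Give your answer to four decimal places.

2.6667

Let σ_i = s''(x_i). Step sizes h_i = 2, 2; slopes of the chords Δ_i = (y_(i+1) - y_i)/h_i = 0, 11/2.
  2·σ_0 + 8·σ_1 + 2·σ_2 = 6(Δ_1 - Δ_0) = 33
Clamped end conditions give two more equations: 2h_0·σ_0 + h_0·σ_1 = 6(Δ_0 - s'(0)) = -6 and h_1·σ_1 + 2h_1·σ_2 = 6(s'(4) - Δ_1) = -51.
Forward elimination and back-substitution give σ_0 = -53/8, σ_1 = 41/4, σ_2 = -143/8.
On [2, 4], s(x) = -2 + 37/8·(x - 2) + 41/8·(x - 2)² - 75/32·(x - 2)³.
With (x - 2) = 2/3: s(8/3) = 8/3.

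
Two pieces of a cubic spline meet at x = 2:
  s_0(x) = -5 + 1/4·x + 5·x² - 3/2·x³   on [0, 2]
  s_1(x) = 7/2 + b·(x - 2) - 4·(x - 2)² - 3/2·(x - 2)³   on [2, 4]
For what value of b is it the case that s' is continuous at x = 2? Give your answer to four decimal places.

s_0'(x) = 1/4 + 10·x - 9/2·x², so s_0'(2) = 9/4. On the right, s_1'(2) = b, so b = 9/4.

2.2500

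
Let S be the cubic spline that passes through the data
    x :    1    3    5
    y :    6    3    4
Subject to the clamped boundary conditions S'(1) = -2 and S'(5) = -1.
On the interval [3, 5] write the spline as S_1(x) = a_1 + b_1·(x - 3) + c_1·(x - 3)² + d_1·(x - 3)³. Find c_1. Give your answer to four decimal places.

Write M_i for S''(x_i). With h_i = 2, 2 and divided differences Δ_i = -3/2, 1/2, the continuity of S' gives the tridiagonal system
  2·M_0 + 8·M_1 + 2·M_2 = 6(Δ_1 - Δ_0) = 12
Clamped end conditions give two more equations: 2h_0·M_0 + h_0·M_1 = 6(Δ_0 - S'(1)) = 3 and h_1·M_1 + 2h_1·M_2 = 6(S'(5) - Δ_1) = -9.
Hence M_0 = -1/2, M_1 = 5/2, M_2 = -7/2.
On [3, 5], with S_1(x) = a_1 + b_1·(x - 3) + c_1·(x - 3)² + d_1·(x - 3)³: c_1 = M_1/2 = 5/4, d_1 = (M_2 - M_1)/(6h_1) = -1/2, b_1 = Δ_1 - h_1(2M_1 + M_2)/6 = 0.

1.2500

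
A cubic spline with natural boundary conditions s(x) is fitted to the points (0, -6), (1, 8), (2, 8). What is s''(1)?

-21

With M_i denoting the second derivative at x_i, h_i = 1, 1, and Δ_i = (y_(i+1) − y_i)/h_i = 14, 0:
  1·M_0 + 4·M_1 + 1·M_2 = 6(Δ_1 - Δ_0) = -84
Natural end conditions: M_0 = M_2 = 0.
Solving: M_0 = 0, M_1 = -21, M_2 = 0.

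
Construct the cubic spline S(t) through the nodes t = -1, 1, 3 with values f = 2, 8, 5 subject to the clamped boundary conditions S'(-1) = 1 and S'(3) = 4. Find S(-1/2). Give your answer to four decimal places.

With σ_i denoting the second derivative at x_i, h_i = 2, 2, and Δ_i = (y_(i+1) − y_i)/h_i = 3, -3/2:
  2·σ_0 + 8·σ_1 + 2·σ_2 = 6(Δ_1 - Δ_0) = -27
Clamped end conditions give two more equations: 2h_0·σ_0 + h_0·σ_1 = 6(Δ_0 - S'(-1)) = 12 and h_1·σ_1 + 2h_1·σ_2 = 6(S'(3) - Δ_1) = 33.
Hence σ_0 = 57/8, σ_1 = -33/4, σ_2 = 99/8.
On [-1, 1], S(t) = 2 + 1·(t + 1) + 57/16·(t + 1)² - 41/32·(t + 1)³.
With (t + 1) = 1/2: S(-1/2) = 827/256.

3.2305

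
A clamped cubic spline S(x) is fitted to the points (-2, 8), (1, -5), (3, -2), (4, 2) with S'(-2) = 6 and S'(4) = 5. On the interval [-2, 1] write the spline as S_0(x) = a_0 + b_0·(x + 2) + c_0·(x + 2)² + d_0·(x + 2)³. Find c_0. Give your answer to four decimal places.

With M_i denoting the second derivative at x_i, h_i = 3, 2, 1, and Δ_i = (y_(i+1) − y_i)/h_i = -13/3, 3/2, 4:
  3·M_0 + 10·M_1 + 2·M_2 = 6(Δ_1 - Δ_0) = 35
  2·M_1 + 6·M_2 + 1·M_3 = 6(Δ_2 - Δ_1) = 15
Clamped end conditions give two more equations: 2h_0·M_0 + h_0·M_1 = 6(Δ_0 - S'(-2)) = -62 and h_2·M_2 + 2h_2·M_3 = 6(S'(4) - Δ_2) = 6.
Solving the tridiagonal system: M_0 = -815/57, M_1 = 452/57, M_2 = -40/57, M_3 = 191/57.
On [-2, 1], with S_0(x) = a_0 + b_0·(x + 2) + c_0·(x + 2)² + d_0·(x + 2)³: c_0 = M_0/2 = -815/114, d_0 = (M_1 - M_0)/(6h_0) = 1267/1026, b_0 = Δ_0 - h_0(2M_0 + M_1)/6 = 6.

-7.1491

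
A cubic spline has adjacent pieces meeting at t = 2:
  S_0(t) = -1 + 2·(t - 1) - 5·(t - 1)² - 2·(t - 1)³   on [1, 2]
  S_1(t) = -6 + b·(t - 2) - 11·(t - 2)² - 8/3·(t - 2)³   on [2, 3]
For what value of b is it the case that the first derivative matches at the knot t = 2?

S_0'(t) = 2 - 10·(t - 1) - 6·(t - 1)², so S_0'(2) = -14. On the right, S_1'(2) = b, so b = -14.

-14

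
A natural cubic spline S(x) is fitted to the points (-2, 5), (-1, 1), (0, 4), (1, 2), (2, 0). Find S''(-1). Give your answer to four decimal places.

Put M_i = S'' at the i-th knot. Here h = (1, 1, 1, 1) and Δ = (-4, 3, -2, -2), so the interior equations h_(i-1)·M_(i-1) + 2(h_(i-1)+h_i)·M_i + h_i·M_(i+1) = 6(Δ_i − Δ_(i-1)) read
  1·M_0 + 4·M_1 + 1·M_2 = 6(Δ_1 - Δ_0) = 42
  1·M_1 + 4·M_2 + 1·M_3 = 6(Δ_2 - Δ_1) = -30
  1·M_2 + 4·M_3 + 1·M_4 = 6(Δ_3 - Δ_2) = 0
Natural end conditions: M_0 = M_4 = 0.
Solving the tridiagonal system: M_0 = 0, M_1 = 375/28, M_2 = -81/7, M_3 = 81/28, M_4 = 0.

13.3929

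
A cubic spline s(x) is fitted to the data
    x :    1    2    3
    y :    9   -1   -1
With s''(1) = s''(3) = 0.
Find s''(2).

Put M_i = s'' at the i-th knot. Here h = (1, 1) and Δ = (-10, 0), so the interior equations h_(i-1)·M_(i-1) + 2(h_(i-1)+h_i)·M_i + h_i·M_(i+1) = 6(Δ_i − Δ_(i-1)) read
  1·M_0 + 4·M_1 + 1·M_2 = 6(Δ_1 - Δ_0) = 60
Natural end conditions: M_0 = M_2 = 0.
Forward elimination and back-substitution give M_0 = 0, M_1 = 15, M_2 = 0.

15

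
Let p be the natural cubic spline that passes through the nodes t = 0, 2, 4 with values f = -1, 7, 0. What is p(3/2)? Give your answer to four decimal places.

Let σ_i = p''(x_i). Step sizes h_i = 2, 2; slopes of the chords Δ_i = (y_(i+1) - y_i)/h_i = 4, -7/2.
  2·σ_0 + 8·σ_1 + 2·σ_2 = 6(Δ_1 - Δ_0) = -45
Natural end conditions: σ_0 = σ_2 = 0.
Solving the tridiagonal system: σ_0 = 0, σ_1 = -45/8, σ_2 = 0.
On [0, 2], p(t) = -1 + 47/8·t + 0·t² - 15/32·t³.
With t = 3/2: p(3/2) = 1595/256.

6.2305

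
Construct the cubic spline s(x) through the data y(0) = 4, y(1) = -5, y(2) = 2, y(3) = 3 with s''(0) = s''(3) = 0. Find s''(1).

28

Write m_i for s''(x_i). With h_i = 1, 1, 1 and divided differences Δ_i = -9, 7, 1, the continuity of s' gives the tridiagonal system
  1·m_0 + 4·m_1 + 1·m_2 = 6(Δ_1 - Δ_0) = 96
  1·m_1 + 4·m_2 + 1·m_3 = 6(Δ_2 - Δ_1) = -36
Natural end conditions: m_0 = m_3 = 0.
Solving: m_0 = 0, m_1 = 28, m_2 = -16, m_3 = 0.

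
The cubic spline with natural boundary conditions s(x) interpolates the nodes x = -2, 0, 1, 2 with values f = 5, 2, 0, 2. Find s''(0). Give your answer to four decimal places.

With M_i denoting the second derivative at x_i, h_i = 2, 1, 1, and Δ_i = (y_(i+1) − y_i)/h_i = -3/2, -2, 2:
  2·M_0 + 6·M_1 + 1·M_2 = 6(Δ_1 - Δ_0) = -3
  1·M_1 + 4·M_2 + 1·M_3 = 6(Δ_2 - Δ_1) = 24
Natural end conditions: M_0 = M_3 = 0.
Forward elimination and back-substitution give M_0 = 0, M_1 = -36/23, M_2 = 147/23, M_3 = 0.

-1.5652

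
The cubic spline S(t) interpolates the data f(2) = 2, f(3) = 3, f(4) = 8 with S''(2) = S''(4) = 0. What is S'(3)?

3

Write m_i for S''(x_i). With h_i = 1, 1 and divided differences Δ_i = 1, 5, the continuity of S' gives the tridiagonal system
  1·m_0 + 4·m_1 + 1·m_2 = 6(Δ_1 - Δ_0) = 24
Natural end conditions: m_0 = m_2 = 0.
Forward elimination and back-substitution give m_0 = 0, m_1 = 6, m_2 = 0.
On [3, 4], S'(t) = b_1 + 2c_1·(t - 3) + 3d_1·(t - 3)² with b_1 = Δ_1 - h_1(2m_1 + m_2)/6 = 3, c_1 = m_1/2 = 3, d_1 = (m_2 - m_1)/(6h_1) = -1. So S'(3) = 3.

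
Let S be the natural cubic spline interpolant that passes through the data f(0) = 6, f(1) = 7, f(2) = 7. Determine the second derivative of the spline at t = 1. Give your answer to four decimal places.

-1.5000

Write m_i for S''(x_i). With h_i = 1, 1 and divided differences Δ_i = 1, 0, the continuity of S' gives the tridiagonal system
  1·m_0 + 4·m_1 + 1·m_2 = 6(Δ_1 - Δ_0) = -6
Natural end conditions: m_0 = m_2 = 0.
Solving the tridiagonal system: m_0 = 0, m_1 = -3/2, m_2 = 0.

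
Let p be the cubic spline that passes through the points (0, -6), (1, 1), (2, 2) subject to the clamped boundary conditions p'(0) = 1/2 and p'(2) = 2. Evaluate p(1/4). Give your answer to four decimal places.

With σ_i denoting the second derivative at x_i, h_i = 1, 1, and Δ_i = (y_(i+1) − y_i)/h_i = 7, 1:
  1·σ_0 + 4·σ_1 + 1·σ_2 = 6(Δ_1 - Δ_0) = -36
Clamped end conditions give two more equations: 2h_0·σ_0 + h_0·σ_1 = 6(Δ_0 - p'(0)) = 39 and h_1·σ_1 + 2h_1·σ_2 = 6(p'(2) - Δ_1) = 6.
Hence σ_0 = 117/4, σ_1 = -39/2, σ_2 = 51/4.
On [0, 1], p(t) = -6 + 1/2·t + 117/8·t² - 65/8·t³.
With t = 1/4: p(1/4) = -2605/512.

-5.0879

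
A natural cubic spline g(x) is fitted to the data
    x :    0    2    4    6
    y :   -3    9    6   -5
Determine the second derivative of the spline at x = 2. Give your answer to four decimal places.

-5.2000

Write m_i for g''(x_i). With h_i = 2, 2, 2 and divided differences Δ_i = 6, -3/2, -11/2, the continuity of g' gives the tridiagonal system
  2·m_0 + 8·m_1 + 2·m_2 = 6(Δ_1 - Δ_0) = -45
  2·m_1 + 8·m_2 + 2·m_3 = 6(Δ_2 - Δ_1) = -24
Natural end conditions: m_0 = m_3 = 0.
Forward elimination and back-substitution give m_0 = 0, m_1 = -26/5, m_2 = -17/10, m_3 = 0.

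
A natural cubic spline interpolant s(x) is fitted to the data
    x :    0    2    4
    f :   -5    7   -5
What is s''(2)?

-9

Write M_i for s''(x_i). With h_i = 2, 2 and divided differences Δ_i = 6, -6, the continuity of s' gives the tridiagonal system
  2·M_0 + 8·M_1 + 2·M_2 = 6(Δ_1 - Δ_0) = -72
Natural end conditions: M_0 = M_2 = 0.
Hence M_0 = 0, M_1 = -9, M_2 = 0.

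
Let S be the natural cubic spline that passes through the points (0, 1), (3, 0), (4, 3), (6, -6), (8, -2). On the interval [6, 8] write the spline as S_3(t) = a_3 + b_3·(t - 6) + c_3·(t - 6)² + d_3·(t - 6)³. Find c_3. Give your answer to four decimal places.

Write M_i for S''(x_i). With h_i = 3, 1, 2, 2 and divided differences Δ_i = -1/3, 3, -9/2, 2, the continuity of S' gives the tridiagonal system
  3·M_0 + 8·M_1 + 1·M_2 = 6(Δ_1 - Δ_0) = 20
  1·M_1 + 6·M_2 + 2·M_3 = 6(Δ_2 - Δ_1) = -45
  2·M_2 + 8·M_3 + 2·M_4 = 6(Δ_3 - Δ_2) = 39
Natural end conditions: M_0 = M_4 = 0.
Solving the tridiagonal system: M_0 = 0, M_1 = 659/172, M_2 = -458/43, M_3 = 2593/344, M_4 = 0.
On [6, 8], with S_3(t) = a_3 + b_3·(t - 6) + c_3·(t - 6)² + d_3·(t - 6)³: c_3 = M_3/2 = 2593/688, d_3 = (M_4 - M_3)/(6h_3) = -2593/4128, b_3 = Δ_3 - h_3(2M_3 + M_4)/6 = -1561/516.

3.7689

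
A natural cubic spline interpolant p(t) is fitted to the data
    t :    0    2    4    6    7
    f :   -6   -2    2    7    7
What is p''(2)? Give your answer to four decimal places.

-0.2927

With M_i denoting the second derivative at x_i, h_i = 2, 2, 2, 1, and Δ_i = (y_(i+1) − y_i)/h_i = 2, 2, 5/2, 0:
  2·M_0 + 8·M_1 + 2·M_2 = 6(Δ_1 - Δ_0) = 0
  2·M_1 + 8·M_2 + 2·M_3 = 6(Δ_2 - Δ_1) = 3
  2·M_2 + 6·M_3 + 1·M_4 = 6(Δ_3 - Δ_2) = -15
Natural end conditions: M_0 = M_4 = 0.
Solving the tridiagonal system: M_0 = 0, M_1 = -12/41, M_2 = 48/41, M_3 = -237/82, M_4 = 0.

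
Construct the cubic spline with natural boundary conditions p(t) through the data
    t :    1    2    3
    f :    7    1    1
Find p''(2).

9

Put m_i = p'' at the i-th knot. Here h = (1, 1) and Δ = (-6, 0), so the interior equations h_(i-1)·m_(i-1) + 2(h_(i-1)+h_i)·m_i + h_i·m_(i+1) = 6(Δ_i − Δ_(i-1)) read
  1·m_0 + 4·m_1 + 1·m_2 = 6(Δ_1 - Δ_0) = 36
Natural end conditions: m_0 = m_2 = 0.
Solving the tridiagonal system: m_0 = 0, m_1 = 9, m_2 = 0.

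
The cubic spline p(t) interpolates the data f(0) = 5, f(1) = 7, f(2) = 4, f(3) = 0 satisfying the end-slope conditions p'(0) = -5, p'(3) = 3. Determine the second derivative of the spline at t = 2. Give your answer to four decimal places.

With σ_i denoting the second derivative at x_i, h_i = 1, 1, 1, and Δ_i = (y_(i+1) − y_i)/h_i = 2, -3, -4:
  1·σ_0 + 4·σ_1 + 1·σ_2 = 6(Δ_1 - Δ_0) = -30
  1·σ_1 + 4·σ_2 + 1·σ_3 = 6(Δ_2 - Δ_1) = -6
Clamped end conditions give two more equations: 2h_0·σ_0 + h_0·σ_1 = 6(Δ_0 - p'(0)) = 42 and h_2·σ_2 + 2h_2·σ_3 = 6(p'(3) - Δ_2) = 42.
Hence σ_0 = 416/15, σ_1 = -202/15, σ_2 = -58/15, σ_3 = 344/15.

-3.8667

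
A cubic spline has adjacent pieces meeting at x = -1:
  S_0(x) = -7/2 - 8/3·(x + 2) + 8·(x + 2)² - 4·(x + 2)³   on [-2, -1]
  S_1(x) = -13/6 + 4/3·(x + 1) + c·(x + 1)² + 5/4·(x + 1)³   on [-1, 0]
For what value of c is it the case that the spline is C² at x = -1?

-4

S_0''(x) = 16 - 24·(x + 2), so S_0''(-1) = -8. On the right, S_1''(-1) = 2c, so c = -4.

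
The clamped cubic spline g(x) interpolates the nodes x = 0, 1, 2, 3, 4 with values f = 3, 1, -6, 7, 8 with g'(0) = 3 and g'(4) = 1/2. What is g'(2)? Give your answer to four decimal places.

4.3214

With m_i denoting the second derivative at x_i, h_i = 1, 1, 1, 1, and Δ_i = (y_(i+1) − y_i)/h_i = -2, -7, 13, 1:
  1·m_0 + 4·m_1 + 1·m_2 = 6(Δ_1 - Δ_0) = -30
  1·m_1 + 4·m_2 + 1·m_3 = 6(Δ_2 - Δ_1) = 120
  1·m_2 + 4·m_3 + 1·m_4 = 6(Δ_3 - Δ_2) = -72
Clamped end conditions give two more equations: 2h_0·m_0 + h_0·m_1 = 6(Δ_0 - g'(0)) = -30 and h_3·m_3 + 2h_3·m_4 = 6(g'(4) - Δ_3) = -3.
Solving the tridiagonal system: m_0 = -383/56, m_1 = -457/28, m_2 = 337/8, m_3 = -901/28, m_4 = 817/56.
On [2, 3], g'(x) = b_2 + 2c_2·(x - 2) + 3d_2·(x - 2)² with b_2 = Δ_2 - h_2(2m_2 + m_3)/6 = 121/28, c_2 = m_2/2 = 337/16, d_2 = (m_3 - m_2)/(6h_2) = -1387/112. So g'(2) = 121/28.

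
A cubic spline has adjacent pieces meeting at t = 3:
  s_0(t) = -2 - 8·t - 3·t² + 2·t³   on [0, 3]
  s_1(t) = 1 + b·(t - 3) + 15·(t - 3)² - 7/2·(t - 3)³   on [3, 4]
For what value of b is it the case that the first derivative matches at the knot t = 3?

s_0'(t) = -8 - 6·t + 6·t², so s_0'(3) = 28. On the right, s_1'(3) = b, so b = 28.

28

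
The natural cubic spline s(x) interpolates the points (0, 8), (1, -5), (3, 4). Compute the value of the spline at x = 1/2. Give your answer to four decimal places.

Write M_i for s''(x_i). With h_i = 1, 2 and divided differences Δ_i = -13, 9/2, the continuity of s' gives the tridiagonal system
  1·M_0 + 6·M_1 + 2·M_2 = 6(Δ_1 - Δ_0) = 105
Natural end conditions: M_0 = M_2 = 0.
Hence M_0 = 0, M_1 = 35/2, M_2 = 0.
On [0, 1], s(x) = 8 - 191/12·x + 0·x² + 35/12·x³.
With x = 1/2: s(1/2) = 13/32.

0.4063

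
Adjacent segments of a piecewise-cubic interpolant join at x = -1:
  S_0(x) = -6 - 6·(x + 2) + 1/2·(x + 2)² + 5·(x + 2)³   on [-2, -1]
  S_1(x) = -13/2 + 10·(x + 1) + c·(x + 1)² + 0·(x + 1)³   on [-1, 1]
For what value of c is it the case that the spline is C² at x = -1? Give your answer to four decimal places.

15.5000

S_0''(x) = 1 + 30·(x + 2), so S_0''(-1) = 31. On the right, S_1''(-1) = 2c, so c = 31/2.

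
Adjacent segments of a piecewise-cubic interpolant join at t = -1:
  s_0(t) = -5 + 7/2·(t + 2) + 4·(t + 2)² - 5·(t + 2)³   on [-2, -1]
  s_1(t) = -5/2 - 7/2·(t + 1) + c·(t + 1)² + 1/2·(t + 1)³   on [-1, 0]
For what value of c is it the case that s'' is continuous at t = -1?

-11

s_0''(t) = 8 - 30·(t + 2), so s_0''(-1) = -22. On the right, s_1''(-1) = 2c, so c = -11.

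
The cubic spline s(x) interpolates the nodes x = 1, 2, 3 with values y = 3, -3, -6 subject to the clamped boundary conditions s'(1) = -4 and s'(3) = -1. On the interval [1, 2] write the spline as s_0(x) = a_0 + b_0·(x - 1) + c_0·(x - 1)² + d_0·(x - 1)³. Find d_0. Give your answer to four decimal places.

2.5000

Write σ_i for s''(x_i). With h_i = 1, 1 and divided differences Δ_i = -6, -3, the continuity of s' gives the tridiagonal system
  1·σ_0 + 4·σ_1 + 1·σ_2 = 6(Δ_1 - Δ_0) = 18
Clamped end conditions give two more equations: 2h_0·σ_0 + h_0·σ_1 = 6(Δ_0 - s'(1)) = -12 and h_1·σ_1 + 2h_1·σ_2 = 6(s'(3) - Δ_1) = 12.
Solving: σ_0 = -9, σ_1 = 6, σ_2 = 3.
On [1, 2], with s_0(x) = a_0 + b_0·(x - 1) + c_0·(x - 1)² + d_0·(x - 1)³: c_0 = σ_0/2 = -9/2, d_0 = (σ_1 - σ_0)/(6h_0) = 5/2, b_0 = Δ_0 - h_0(2σ_0 + σ_1)/6 = -4.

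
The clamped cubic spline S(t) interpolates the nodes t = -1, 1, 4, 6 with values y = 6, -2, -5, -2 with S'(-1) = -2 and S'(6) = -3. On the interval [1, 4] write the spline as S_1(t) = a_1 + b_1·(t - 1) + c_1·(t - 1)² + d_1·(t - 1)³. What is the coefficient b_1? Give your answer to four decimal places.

-4.0938

With M_i denoting the second derivative at x_i, h_i = 2, 3, 2, and Δ_i = (y_(i+1) − y_i)/h_i = -4, -1, 3/2:
  2·M_0 + 10·M_1 + 3·M_2 = 6(Δ_1 - Δ_0) = 18
  3·M_1 + 10·M_2 + 2·M_3 = 6(Δ_2 - Δ_1) = 15
Clamped end conditions give two more equations: 2h_0·M_0 + h_0·M_1 = 6(Δ_0 - S'(-1)) = -12 and h_2·M_2 + 2h_2·M_3 = 6(S'(6) - Δ_2) = -27.
Solving the tridiagonal system: M_0 = -125/32, M_1 = 29/16, M_2 = 41/16, M_3 = -257/32.
On [1, 4], with S_1(t) = a_1 + b_1·(t - 1) + c_1·(t - 1)² + d_1·(t - 1)³: c_1 = M_1/2 = 29/32, d_1 = (M_2 - M_1)/(6h_1) = 1/24, b_1 = Δ_1 - h_1(2M_1 + M_2)/6 = -131/32.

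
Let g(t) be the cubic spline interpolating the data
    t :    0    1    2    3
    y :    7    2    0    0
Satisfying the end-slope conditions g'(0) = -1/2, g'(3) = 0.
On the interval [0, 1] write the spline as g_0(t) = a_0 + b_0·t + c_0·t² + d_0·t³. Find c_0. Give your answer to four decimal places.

With M_i denoting the second derivative at x_i, h_i = 1, 1, 1, and Δ_i = (y_(i+1) − y_i)/h_i = -5, -2, 0:
  1·M_0 + 4·M_1 + 1·M_2 = 6(Δ_1 - Δ_0) = 18
  1·M_1 + 4·M_2 + 1·M_3 = 6(Δ_2 - Δ_1) = 12
Clamped end conditions give two more equations: 2h_0·M_0 + h_0·M_1 = 6(Δ_0 - g'(0)) = -27 and h_2·M_2 + 2h_2·M_3 = 6(g'(3) - Δ_2) = 0.
Solving: M_0 = -268/15, M_1 = 131/15, M_2 = 14/15, M_3 = -7/15.
On [0, 1], with g_0(t) = a_0 + b_0·t + c_0·t² + d_0·t³: c_0 = M_0/2 = -134/15, d_0 = (M_1 - M_0)/(6h_0) = 133/30, b_0 = Δ_0 - h_0(2M_0 + M_1)/6 = -1/2.

-8.9333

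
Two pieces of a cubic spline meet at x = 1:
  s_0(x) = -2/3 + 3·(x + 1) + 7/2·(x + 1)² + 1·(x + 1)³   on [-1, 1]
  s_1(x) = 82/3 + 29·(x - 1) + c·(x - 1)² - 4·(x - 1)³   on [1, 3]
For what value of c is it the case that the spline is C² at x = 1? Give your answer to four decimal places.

s_0''(x) = 7 + 6·(x + 1), so s_0''(1) = 19. On the right, s_1''(1) = 2c, so c = 19/2.

9.5000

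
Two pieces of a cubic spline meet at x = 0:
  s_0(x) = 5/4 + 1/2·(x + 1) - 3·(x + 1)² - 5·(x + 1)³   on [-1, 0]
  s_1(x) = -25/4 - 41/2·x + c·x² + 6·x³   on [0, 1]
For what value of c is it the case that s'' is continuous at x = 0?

s_0''(x) = -6 - 30·(x + 1), so s_0''(0) = -36. On the right, s_1''(0) = 2c, so c = -18.

-18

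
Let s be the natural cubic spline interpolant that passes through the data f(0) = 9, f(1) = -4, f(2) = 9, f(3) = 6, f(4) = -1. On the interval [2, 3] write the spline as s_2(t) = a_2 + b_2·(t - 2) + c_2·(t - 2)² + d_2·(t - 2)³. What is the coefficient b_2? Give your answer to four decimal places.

Let m_i = s''(x_i). Step sizes h_i = 1, 1, 1, 1; slopes of the chords Δ_i = (y_(i+1) - y_i)/h_i = -13, 13, -3, -7.
  1·m_0 + 4·m_1 + 1·m_2 = 6(Δ_1 - Δ_0) = 156
  1·m_1 + 4·m_2 + 1·m_3 = 6(Δ_2 - Δ_1) = -96
  1·m_2 + 4·m_3 + 1·m_4 = 6(Δ_3 - Δ_2) = -24
Natural end conditions: m_0 = m_4 = 0.
Hence m_0 = 0, m_1 = 675/14, m_2 = -258/7, m_3 = 45/14, m_4 = 0.
On [2, 3], with s_2(t) = a_2 + b_2·(t - 2) + c_2·(t - 2)² + d_2·(t - 2)³: c_2 = m_2/2 = -129/7, d_2 = (m_3 - m_2)/(6h_2) = 187/28, b_2 = Δ_2 - h_2(2m_2 + m_3)/6 = 35/4.

8.7500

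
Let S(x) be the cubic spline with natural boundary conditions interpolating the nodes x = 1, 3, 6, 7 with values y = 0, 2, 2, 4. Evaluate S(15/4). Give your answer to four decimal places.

1.8990

Let M_i = S''(x_i). Step sizes h_i = 2, 3, 1; slopes of the chords Δ_i = (y_(i+1) - y_i)/h_i = 1, 0, 2.
  2·M_0 + 10·M_1 + 3·M_2 = 6(Δ_1 - Δ_0) = -6
  3·M_1 + 8·M_2 + 1·M_3 = 6(Δ_2 - Δ_1) = 12
Natural end conditions: M_0 = M_3 = 0.
Forward elimination and back-substitution give M_0 = 0, M_1 = -84/71, M_2 = 138/71, M_3 = 0.
On [3, 6], S(x) = 2 + 15/71·(x - 3) - 42/71·(x - 3)² + 37/213·(x - 3)³.
With (x - 3) = 3/4: S(15/4) = 8629/4544.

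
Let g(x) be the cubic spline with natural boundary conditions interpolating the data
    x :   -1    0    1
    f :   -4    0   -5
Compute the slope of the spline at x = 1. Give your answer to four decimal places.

-7.2500

With M_i denoting the second derivative at x_i, h_i = 1, 1, and Δ_i = (y_(i+1) − y_i)/h_i = 4, -5:
  1·M_0 + 4·M_1 + 1·M_2 = 6(Δ_1 - Δ_0) = -54
Natural end conditions: M_0 = M_2 = 0.
Solving: M_0 = 0, M_1 = -27/2, M_2 = 0.
On [0, 1], g'(x) = b_1 + 2c_1·x + 3d_1·x² with b_1 = Δ_1 - h_1(2M_1 + M_2)/6 = -1/2, c_1 = M_1/2 = -27/4, d_1 = (M_2 - M_1)/(6h_1) = 9/4. So g'(1) = -29/4.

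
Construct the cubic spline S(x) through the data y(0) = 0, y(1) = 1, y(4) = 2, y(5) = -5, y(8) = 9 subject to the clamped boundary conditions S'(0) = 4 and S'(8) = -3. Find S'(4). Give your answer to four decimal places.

-6.5926

Let σ_i = S''(x_i). Step sizes h_i = 1, 3, 1, 3; slopes of the chords Δ_i = (y_(i+1) - y_i)/h_i = 1, 1/3, -7, 14/3.
  1·σ_0 + 8·σ_1 + 3·σ_2 = 6(Δ_1 - Δ_0) = -4
  3·σ_1 + 8·σ_2 + 1·σ_3 = 6(Δ_2 - Δ_1) = -44
  1·σ_2 + 8·σ_3 + 3·σ_4 = 6(Δ_3 - Δ_2) = 70
Clamped end conditions give two more equations: 2h_0·σ_0 + h_0·σ_1 = 6(Δ_0 - S'(0)) = -18 and h_3·σ_3 + 2h_3·σ_4 = 6(S'(8) - Δ_3) = -46.
Solving the tridiagonal system: σ_0 = -301/27, σ_1 = 116/27, σ_2 = -245/27, σ_3 = 424/27, σ_4 = -419/27.
On [4, 5], S'(x) = b_2 + 2c_2·(x - 4) + 3d_2·(x - 4)² with b_2 = Δ_2 - h_2(2σ_2 + σ_3)/6 = -178/27, c_2 = σ_2/2 = -245/54, d_2 = (σ_3 - σ_2)/(6h_2) = 223/54. So S'(4) = -178/27.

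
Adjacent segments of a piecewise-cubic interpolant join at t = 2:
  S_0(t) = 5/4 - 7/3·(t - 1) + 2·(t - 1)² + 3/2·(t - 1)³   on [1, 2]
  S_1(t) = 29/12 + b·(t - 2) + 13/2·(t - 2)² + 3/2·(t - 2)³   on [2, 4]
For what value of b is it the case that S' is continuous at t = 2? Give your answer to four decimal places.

6.1667

S_0'(t) = -7/3 + 4·(t - 1) + 9/2·(t - 1)², so S_0'(2) = 37/6. On the right, S_1'(2) = b, so b = 37/6.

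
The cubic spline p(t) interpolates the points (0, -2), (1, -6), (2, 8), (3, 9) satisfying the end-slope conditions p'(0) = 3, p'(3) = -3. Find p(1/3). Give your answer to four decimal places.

-2.8889

Let m_i = p''(x_i). Step sizes h_i = 1, 1, 1; slopes of the chords Δ_i = (y_(i+1) - y_i)/h_i = -4, 14, 1.
  1·m_0 + 4·m_1 + 1·m_2 = 6(Δ_1 - Δ_0) = 108
  1·m_1 + 4·m_2 + 1·m_3 = 6(Δ_2 - Δ_1) = -78
Clamped end conditions give two more equations: 2h_0·m_0 + h_0·m_1 = 6(Δ_0 - p'(0)) = -42 and h_2·m_2 + 2h_2·m_3 = 6(p'(3) - Δ_2) = -24.
Forward elimination and back-substitution give m_0 = -44, m_1 = 46, m_2 = -32, m_3 = 4.
On [0, 1], p(t) = -2 + 3·t - 22·t² + 15·t³.
With t = 1/3: p(1/3) = -26/9.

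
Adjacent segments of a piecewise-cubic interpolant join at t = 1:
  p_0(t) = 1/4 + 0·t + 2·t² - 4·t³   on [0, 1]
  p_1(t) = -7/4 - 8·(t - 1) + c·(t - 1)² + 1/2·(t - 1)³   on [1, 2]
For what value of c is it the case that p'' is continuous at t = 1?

-10

p_0''(t) = 4 - 24·t, so p_0''(1) = -20. On the right, p_1''(1) = 2c, so c = -10.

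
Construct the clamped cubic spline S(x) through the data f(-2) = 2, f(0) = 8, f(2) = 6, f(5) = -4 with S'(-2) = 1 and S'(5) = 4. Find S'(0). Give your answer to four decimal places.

2.3514

With M_i denoting the second derivative at x_i, h_i = 2, 2, 3, and Δ_i = (y_(i+1) − y_i)/h_i = 3, -1, -10/3:
  2·M_0 + 8·M_1 + 2·M_2 = 6(Δ_1 - Δ_0) = -24
  2·M_1 + 10·M_2 + 3·M_3 = 6(Δ_2 - Δ_1) = -14
Clamped end conditions give two more equations: 2h_0·M_0 + h_0·M_1 = 6(Δ_0 - S'(-2)) = 12 and h_2·M_2 + 2h_2·M_3 = 6(S'(5) - Δ_2) = 44.
Solving: M_0 = 172/37, M_1 = -122/37, M_2 = -128/37, M_3 = 1006/111.
On [0, 2], S'(x) = b_1 + 2c_1·x + 3d_1·x² with b_1 = Δ_1 - h_1(2M_1 + M_2)/6 = 87/37, c_1 = M_1/2 = -61/37, d_1 = (M_2 - M_1)/(6h_1) = -1/74. So S'(0) = 87/37.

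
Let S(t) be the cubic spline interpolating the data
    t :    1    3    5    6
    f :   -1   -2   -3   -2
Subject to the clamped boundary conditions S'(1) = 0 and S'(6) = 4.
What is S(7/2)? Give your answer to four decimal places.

Let M_i = S''(x_i). Step sizes h_i = 2, 2, 1; slopes of the chords Δ_i = (y_(i+1) - y_i)/h_i = -1/2, -1/2, 1.
  2·M_0 + 8·M_1 + 2·M_2 = 6(Δ_1 - Δ_0) = 0
  2·M_1 + 6·M_2 + 1·M_3 = 6(Δ_2 - Δ_1) = 9
Clamped end conditions give two more equations: 2h_0·M_0 + h_0·M_1 = 6(Δ_0 - S'(1)) = -3 and h_2·M_2 + 2h_2·M_3 = 6(S'(6) - Δ_2) = 18.
Solving: M_0 = -20/23, M_1 = 11/46, M_2 = -2/23, M_3 = 208/23.
On [3, 5], S(t) = -2 - 29/46·(t - 3) + 11/92·(t - 3)² - 5/184·(t - 3)³.
With (t - 3) = 1/2: S(7/2) = -3369/1472.

-2.2887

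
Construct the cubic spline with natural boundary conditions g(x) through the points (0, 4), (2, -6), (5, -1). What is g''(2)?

With σ_i denoting the second derivative at x_i, h_i = 2, 3, and Δ_i = (y_(i+1) − y_i)/h_i = -5, 5/3:
  2·σ_0 + 10·σ_1 + 3·σ_2 = 6(Δ_1 - Δ_0) = 40
Natural end conditions: σ_0 = σ_2 = 0.
Forward elimination and back-substitution give σ_0 = 0, σ_1 = 4, σ_2 = 0.

4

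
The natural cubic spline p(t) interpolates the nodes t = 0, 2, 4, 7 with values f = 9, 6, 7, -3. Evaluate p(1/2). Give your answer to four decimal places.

Write M_i for p''(x_i). With h_i = 2, 2, 3 and divided differences Δ_i = -3/2, 1/2, -10/3, the continuity of p' gives the tridiagonal system
  2·M_0 + 8·M_1 + 2·M_2 = 6(Δ_1 - Δ_0) = 12
  2·M_1 + 10·M_2 + 3·M_3 = 6(Δ_2 - Δ_1) = -23
Natural end conditions: M_0 = M_3 = 0.
Forward elimination and back-substitution give M_0 = 0, M_1 = 83/38, M_2 = -52/19, M_3 = 0.
On [0, 2], p(t) = 9 - 127/57·t + 0·t² + 83/456·t³.
With t = 1/2: p(1/2) = 9617/1216.

7.9087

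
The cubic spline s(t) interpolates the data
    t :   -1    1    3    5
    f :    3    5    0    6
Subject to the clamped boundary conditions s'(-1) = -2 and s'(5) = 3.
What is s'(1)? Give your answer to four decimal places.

-0.5667

With σ_i denoting the second derivative at x_i, h_i = 2, 2, 2, and Δ_i = (y_(i+1) − y_i)/h_i = 1, -5/2, 3:
  2·σ_0 + 8·σ_1 + 2·σ_2 = 6(Δ_1 - Δ_0) = -21
  2·σ_1 + 8·σ_2 + 2·σ_3 = 6(Δ_2 - Δ_1) = 33
Clamped end conditions give two more equations: 2h_0·σ_0 + h_0·σ_1 = 6(Δ_0 - s'(-1)) = 18 and h_2·σ_2 + 2h_2·σ_3 = 6(s'(5) - Δ_2) = 0.
Solving: σ_0 = 227/30, σ_1 = -92/15, σ_2 = 97/15, σ_3 = -97/30.
On [1, 3], s'(t) = b_1 + 2c_1·(t - 1) + 3d_1·(t - 1)² with b_1 = Δ_1 - h_1(2σ_1 + σ_2)/6 = -17/30, c_1 = σ_1/2 = -46/15, d_1 = (σ_2 - σ_1)/(6h_1) = 21/20. So s'(1) = -17/30.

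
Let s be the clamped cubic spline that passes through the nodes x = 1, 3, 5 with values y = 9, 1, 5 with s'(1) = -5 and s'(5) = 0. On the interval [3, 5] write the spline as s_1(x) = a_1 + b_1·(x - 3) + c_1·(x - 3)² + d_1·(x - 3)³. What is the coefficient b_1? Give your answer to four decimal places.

-0.2500

With σ_i denoting the second derivative at x_i, h_i = 2, 2, and Δ_i = (y_(i+1) − y_i)/h_i = -4, 2:
  2·σ_0 + 8·σ_1 + 2·σ_2 = 6(Δ_1 - Δ_0) = 36
Clamped end conditions give two more equations: 2h_0·σ_0 + h_0·σ_1 = 6(Δ_0 - s'(1)) = 6 and h_1·σ_1 + 2h_1·σ_2 = 6(s'(5) - Δ_1) = -12.
Hence σ_0 = -7/4, σ_1 = 13/2, σ_2 = -25/4.
On [3, 5], with s_1(x) = a_1 + b_1·(x - 3) + c_1·(x - 3)² + d_1·(x - 3)³: c_1 = σ_1/2 = 13/4, d_1 = (σ_2 - σ_1)/(6h_1) = -17/16, b_1 = Δ_1 - h_1(2σ_1 + σ_2)/6 = -1/4.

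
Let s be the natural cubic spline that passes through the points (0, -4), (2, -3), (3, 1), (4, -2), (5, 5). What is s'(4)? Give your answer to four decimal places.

0.5930

Write m_i for s''(x_i). With h_i = 2, 1, 1, 1 and divided differences Δ_i = 1/2, 4, -3, 7, the continuity of s' gives the tridiagonal system
  2·m_0 + 6·m_1 + 1·m_2 = 6(Δ_1 - Δ_0) = 21
  1·m_1 + 4·m_2 + 1·m_3 = 6(Δ_2 - Δ_1) = -42
  1·m_2 + 4·m_3 + 1·m_4 = 6(Δ_3 - Δ_2) = 60
Natural end conditions: m_0 = m_4 = 0.
Hence m_0 = 0, m_1 = 543/86, m_2 = -726/43, m_3 = 1653/86, m_4 = 0.
On [4, 5], s'(x) = b_3 + 2c_3·(x - 4) + 3d_3·(x - 4)² with b_3 = Δ_3 - h_3(2m_3 + m_4)/6 = 51/86, c_3 = m_3/2 = 1653/172, d_3 = (m_4 - m_3)/(6h_3) = -551/172. So s'(4) = 51/86.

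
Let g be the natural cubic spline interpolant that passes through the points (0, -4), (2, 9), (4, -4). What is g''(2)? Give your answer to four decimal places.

-9.7500

Put m_i = g'' at the i-th knot. Here h = (2, 2) and Δ = (13/2, -13/2), so the interior equations h_(i-1)·m_(i-1) + 2(h_(i-1)+h_i)·m_i + h_i·m_(i+1) = 6(Δ_i − Δ_(i-1)) read
  2·m_0 + 8·m_1 + 2·m_2 = 6(Δ_1 - Δ_0) = -78
Natural end conditions: m_0 = m_2 = 0.
Forward elimination and back-substitution give m_0 = 0, m_1 = -39/4, m_2 = 0.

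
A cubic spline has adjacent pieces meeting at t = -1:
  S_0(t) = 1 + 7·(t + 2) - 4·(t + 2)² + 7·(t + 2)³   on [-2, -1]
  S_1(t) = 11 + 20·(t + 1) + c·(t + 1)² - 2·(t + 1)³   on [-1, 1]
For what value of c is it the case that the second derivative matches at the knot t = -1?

17

S_0''(t) = -8 + 42·(t + 2), so S_0''(-1) = 34. On the right, S_1''(-1) = 2c, so c = 17.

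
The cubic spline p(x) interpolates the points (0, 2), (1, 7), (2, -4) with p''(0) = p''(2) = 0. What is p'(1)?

Put σ_i = p'' at the i-th knot. Here h = (1, 1) and Δ = (5, -11), so the interior equations h_(i-1)·σ_(i-1) + 2(h_(i-1)+h_i)·σ_i + h_i·σ_(i+1) = 6(Δ_i − Δ_(i-1)) read
  1·σ_0 + 4·σ_1 + 1·σ_2 = 6(Δ_1 - Δ_0) = -96
Natural end conditions: σ_0 = σ_2 = 0.
Hence σ_0 = 0, σ_1 = -24, σ_2 = 0.
On [1, 2], p'(x) = b_1 + 2c_1·(x - 1) + 3d_1·(x - 1)² with b_1 = Δ_1 - h_1(2σ_1 + σ_2)/6 = -3, c_1 = σ_1/2 = -12, d_1 = (σ_2 - σ_1)/(6h_1) = 4. So p'(1) = -3.

-3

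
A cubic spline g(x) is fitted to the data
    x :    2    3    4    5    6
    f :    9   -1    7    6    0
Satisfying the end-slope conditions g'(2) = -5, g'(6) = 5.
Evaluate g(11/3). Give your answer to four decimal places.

3.5860

With M_i denoting the second derivative at x_i, h_i = 1, 1, 1, 1, and Δ_i = (y_(i+1) − y_i)/h_i = -10, 8, -1, -6:
  1·M_0 + 4·M_1 + 1·M_2 = 6(Δ_1 - Δ_0) = 108
  1·M_1 + 4·M_2 + 1·M_3 = 6(Δ_2 - Δ_1) = -54
  1·M_2 + 4·M_3 + 1·M_4 = 6(Δ_3 - Δ_2) = -30
Clamped end conditions give two more equations: 2h_0·M_0 + h_0·M_1 = 6(Δ_0 - g'(2)) = -30 and h_3·M_3 + 2h_3·M_4 = 6(g'(6) - Δ_3) = 66.
Forward elimination and back-substitution give M_0 = -995/28, M_1 = 575/14, M_2 = -83/4, M_3 = -169/14, M_4 = 1093/28.
On [3, 4], g(x) = -1 - 125/56·(x - 3) + 575/28·(x - 3)² - 577/56·(x - 3)³.
With (x - 3) = 2/3: g(11/3) = 2711/756.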